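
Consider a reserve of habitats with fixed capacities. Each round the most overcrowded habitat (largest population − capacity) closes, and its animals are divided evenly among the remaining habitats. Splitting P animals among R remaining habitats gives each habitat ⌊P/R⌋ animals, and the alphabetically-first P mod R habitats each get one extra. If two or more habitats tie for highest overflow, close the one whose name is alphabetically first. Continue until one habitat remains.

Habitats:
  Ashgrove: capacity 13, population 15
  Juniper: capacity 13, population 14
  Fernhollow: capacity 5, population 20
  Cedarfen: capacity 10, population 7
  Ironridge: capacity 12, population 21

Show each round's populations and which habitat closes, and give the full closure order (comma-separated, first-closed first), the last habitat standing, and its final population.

Closure order: Fernhollow, Ironridge, Ashgrove, Juniper
Last habitat: Cedarfen with 77 animals

Round 1: Ashgrove=15 Cedarfen=7 Fernhollow=20 Ironridge=21 Juniper=14 → close Fernhollow (overflow 15)
  20÷4 = 5 each, +1 to first 0
Round 2: Ashgrove=20 Cedarfen=12 Ironridge=26 Juniper=19 → close Ironridge (overflow 14)
  26÷3 = 8 each, +1 to first 2
Round 3: Ashgrove=29 Cedarfen=21 Juniper=27 → close Ashgrove (overflow 16)
  29÷2 = 14 each, +1 to first 1
Round 4: Cedarfen=36 Juniper=41 → close Juniper (overflow 28)
  41÷1 = 41 each, +1 to first 0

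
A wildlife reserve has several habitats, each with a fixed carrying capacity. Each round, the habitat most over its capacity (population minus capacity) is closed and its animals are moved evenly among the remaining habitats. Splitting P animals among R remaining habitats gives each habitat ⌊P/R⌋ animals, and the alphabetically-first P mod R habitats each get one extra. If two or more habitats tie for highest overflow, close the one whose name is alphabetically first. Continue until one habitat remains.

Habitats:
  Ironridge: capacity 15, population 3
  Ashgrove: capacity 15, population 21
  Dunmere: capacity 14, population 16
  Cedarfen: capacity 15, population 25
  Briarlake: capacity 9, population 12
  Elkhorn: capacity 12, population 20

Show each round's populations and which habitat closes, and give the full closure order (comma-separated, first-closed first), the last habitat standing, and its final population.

Closure order: Cedarfen, Elkhorn, Ashgrove, Briarlake, Dunmere
Last habitat: Ironridge with 97 animals

Round 1: Ashgrove=21 Briarlake=12 Cedarfen=25 Dunmere=16 Elkhorn=20 Ironridge=3 → close Cedarfen (overflow 10)
  25÷5 = 5 each, +1 to first 0
Round 2: Ashgrove=26 Briarlake=17 Dunmere=21 Elkhorn=25 Ironridge=8 → close Elkhorn (overflow 13)
  25÷4 = 6 each, +1 to first 1
Round 3: Ashgrove=33 Briarlake=23 Dunmere=27 Ironridge=14 → close Ashgrove (overflow 18)
  33÷3 = 11 each, +1 to first 0
Round 4: Briarlake=34 Dunmere=38 Ironridge=25 → close Briarlake (overflow 25)
  34÷2 = 17 each, +1 to first 0
Round 5: Dunmere=55 Ironridge=42 → close Dunmere (overflow 41)
  55÷1 = 55 each, +1 to first 0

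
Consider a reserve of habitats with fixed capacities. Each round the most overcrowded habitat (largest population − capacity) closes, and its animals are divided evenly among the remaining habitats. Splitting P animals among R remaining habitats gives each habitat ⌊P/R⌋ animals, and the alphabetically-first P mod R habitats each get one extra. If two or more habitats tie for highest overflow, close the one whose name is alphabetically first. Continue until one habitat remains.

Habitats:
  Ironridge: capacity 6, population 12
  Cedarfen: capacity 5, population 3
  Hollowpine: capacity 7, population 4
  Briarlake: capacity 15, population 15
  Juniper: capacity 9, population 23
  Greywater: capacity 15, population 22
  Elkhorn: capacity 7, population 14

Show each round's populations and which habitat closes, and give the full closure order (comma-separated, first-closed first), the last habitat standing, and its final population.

Closure order: Juniper, Elkhorn, Greywater, Ironridge, Briarlake, Cedarfen
Last habitat: Hollowpine with 93 animals

Round 1: Briarlake=15 Cedarfen=3 Elkhorn=14 Greywater=22 Hollowpine=4 Ironridge=12 Juniper=23 → close Juniper (overflow 14)
  23÷6 = 3 each, +1 to first 5
Round 2: Briarlake=19 Cedarfen=7 Elkhorn=18 Greywater=26 Hollowpine=8 Ironridge=15 → close Elkhorn (overflow 11)
  18÷5 = 3 each, +1 to first 3
Round 3: Briarlake=23 Cedarfen=11 Greywater=30 Hollowpine=11 Ironridge=18 → close Greywater (overflow 15)
  30÷4 = 7 each, +1 to first 2
Round 4: Briarlake=31 Cedarfen=19 Hollowpine=18 Ironridge=25 → close Ironridge (overflow 19)
  25÷3 = 8 each, +1 to first 1
Round 5: Briarlake=40 Cedarfen=27 Hollowpine=26 → close Briarlake (overflow 25)
  40÷2 = 20 each, +1 to first 0
Round 6: Cedarfen=47 Hollowpine=46 → close Cedarfen (overflow 42)
  47÷1 = 47 each, +1 to first 0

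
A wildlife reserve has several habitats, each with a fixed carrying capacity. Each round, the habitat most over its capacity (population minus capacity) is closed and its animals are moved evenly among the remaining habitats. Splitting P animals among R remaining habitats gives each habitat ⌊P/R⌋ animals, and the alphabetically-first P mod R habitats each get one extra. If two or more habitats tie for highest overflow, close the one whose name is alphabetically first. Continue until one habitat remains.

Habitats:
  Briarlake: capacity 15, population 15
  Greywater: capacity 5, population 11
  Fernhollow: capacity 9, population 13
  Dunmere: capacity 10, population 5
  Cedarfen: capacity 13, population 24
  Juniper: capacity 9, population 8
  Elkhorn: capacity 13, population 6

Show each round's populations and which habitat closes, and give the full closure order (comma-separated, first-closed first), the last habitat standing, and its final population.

Round 1: Briarlake=15 Cedarfen=24 Dunmere=5 Elkhorn=6 Fernhollow=13 Greywater=11 Juniper=8 → close Cedarfen (overflow 11)
  24÷6 = 4 each, +1 to first 0
Round 2: Briarlake=19 Dunmere=9 Elkhorn=10 Fernhollow=17 Greywater=15 Juniper=12 → close Greywater (overflow 10)
  15÷5 = 3 each, +1 to first 0
Round 3: Briarlake=22 Dunmere=12 Elkhorn=13 Fernhollow=20 Juniper=15 → close Fernhollow (overflow 11)
  20÷4 = 5 each, +1 to first 0
Round 4: Briarlake=27 Dunmere=17 Elkhorn=18 Juniper=20 → close Briarlake (overflow 12)
  27÷3 = 9 each, +1 to first 0
Round 5: Dunmere=26 Elkhorn=27 Juniper=29 → close Juniper (overflow 20)
  29÷2 = 14 each, +1 to first 1
Round 6: Dunmere=41 Elkhorn=41 → close Dunmere (overflow 31)
  41÷1 = 41 each, +1 to first 0

Closure order: Cedarfen, Greywater, Fernhollow, Briarlake, Juniper, Dunmere
Last habitat: Elkhorn with 82 animals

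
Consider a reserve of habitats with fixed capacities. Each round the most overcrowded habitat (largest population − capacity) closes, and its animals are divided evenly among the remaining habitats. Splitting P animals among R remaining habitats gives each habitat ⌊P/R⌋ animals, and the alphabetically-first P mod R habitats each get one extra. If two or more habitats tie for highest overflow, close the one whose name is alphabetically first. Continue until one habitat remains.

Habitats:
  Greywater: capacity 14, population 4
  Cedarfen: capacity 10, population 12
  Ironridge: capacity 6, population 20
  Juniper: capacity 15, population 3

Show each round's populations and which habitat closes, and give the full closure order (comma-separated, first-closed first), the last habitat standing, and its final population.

Closure order: Ironridge, Cedarfen, Greywater
Last habitat: Juniper with 39 animals

Round 1: Cedarfen=12 Greywater=4 Ironridge=20 Juniper=3 → close Ironridge (overflow 14)
  20÷3 = 6 each, +1 to first 2
Round 2: Cedarfen=19 Greywater=11 Juniper=9 → close Cedarfen (overflow 9)
  19÷2 = 9 each, +1 to first 1
Round 3: Greywater=21 Juniper=18 → close Greywater (overflow 7)
  21÷1 = 21 each, +1 to first 0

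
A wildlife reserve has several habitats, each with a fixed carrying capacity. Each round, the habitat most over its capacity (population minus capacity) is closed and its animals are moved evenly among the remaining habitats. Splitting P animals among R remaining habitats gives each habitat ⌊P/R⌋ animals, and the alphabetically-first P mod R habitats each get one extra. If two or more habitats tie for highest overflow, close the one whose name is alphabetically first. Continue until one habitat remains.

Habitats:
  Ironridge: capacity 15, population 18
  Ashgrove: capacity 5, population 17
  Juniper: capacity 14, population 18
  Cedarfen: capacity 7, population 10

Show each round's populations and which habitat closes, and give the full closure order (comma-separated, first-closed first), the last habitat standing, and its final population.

Closure order: Ashgrove, Cedarfen, Ironridge
Last habitat: Juniper with 63 animals

Round 1: Ashgrove=17 Cedarfen=10 Ironridge=18 Juniper=18 → close Ashgrove (overflow 12)
  17÷3 = 5 each, +1 to first 2
Round 2: Cedarfen=16 Ironridge=24 Juniper=23 → close Cedarfen (overflow 9)
  16÷2 = 8 each, +1 to first 0
Round 3: Ironridge=32 Juniper=31 → close Ironridge (overflow 17)
  32÷1 = 32 each, +1 to first 0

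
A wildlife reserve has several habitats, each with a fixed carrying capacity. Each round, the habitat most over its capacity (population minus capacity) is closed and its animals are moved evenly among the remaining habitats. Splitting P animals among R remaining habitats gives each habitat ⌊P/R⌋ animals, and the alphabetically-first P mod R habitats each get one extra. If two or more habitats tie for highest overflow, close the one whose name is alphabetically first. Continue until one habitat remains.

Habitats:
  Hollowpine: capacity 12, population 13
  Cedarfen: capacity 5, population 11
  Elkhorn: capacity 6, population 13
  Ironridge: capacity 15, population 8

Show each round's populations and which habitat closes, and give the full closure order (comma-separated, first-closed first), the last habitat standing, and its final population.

Round 1: Cedarfen=11 Elkhorn=13 Hollowpine=13 Ironridge=8 → close Elkhorn (overflow 7)
  13÷3 = 4 each, +1 to first 1
Round 2: Cedarfen=16 Hollowpine=17 Ironridge=12 → close Cedarfen (overflow 11)
  16÷2 = 8 each, +1 to first 0
Round 3: Hollowpine=25 Ironridge=20 → close Hollowpine (overflow 13)
  25÷1 = 25 each, +1 to first 0

Closure order: Elkhorn, Cedarfen, Hollowpine
Last habitat: Ironridge with 45 animals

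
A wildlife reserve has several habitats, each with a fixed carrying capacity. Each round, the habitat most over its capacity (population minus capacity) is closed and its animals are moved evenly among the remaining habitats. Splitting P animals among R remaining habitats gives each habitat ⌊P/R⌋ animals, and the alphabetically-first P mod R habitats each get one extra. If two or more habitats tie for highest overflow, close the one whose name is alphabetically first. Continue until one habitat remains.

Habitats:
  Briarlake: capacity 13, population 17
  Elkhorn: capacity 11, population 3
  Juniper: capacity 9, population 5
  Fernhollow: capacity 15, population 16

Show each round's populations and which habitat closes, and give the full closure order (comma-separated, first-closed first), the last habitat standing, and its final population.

Closure order: Briarlake, Fernhollow, Juniper
Last habitat: Elkhorn with 41 animals

Round 1: Briarlake=17 Elkhorn=3 Fernhollow=16 Juniper=5 → close Briarlake (overflow 4)
  17÷3 = 5 each, +1 to first 2
Round 2: Elkhorn=9 Fernhollow=22 Juniper=10 → close Fernhollow (overflow 7)
  22÷2 = 11 each, +1 to first 0
Round 3: Elkhorn=20 Juniper=21 → close Juniper (overflow 12)
  21÷1 = 21 each, +1 to first 0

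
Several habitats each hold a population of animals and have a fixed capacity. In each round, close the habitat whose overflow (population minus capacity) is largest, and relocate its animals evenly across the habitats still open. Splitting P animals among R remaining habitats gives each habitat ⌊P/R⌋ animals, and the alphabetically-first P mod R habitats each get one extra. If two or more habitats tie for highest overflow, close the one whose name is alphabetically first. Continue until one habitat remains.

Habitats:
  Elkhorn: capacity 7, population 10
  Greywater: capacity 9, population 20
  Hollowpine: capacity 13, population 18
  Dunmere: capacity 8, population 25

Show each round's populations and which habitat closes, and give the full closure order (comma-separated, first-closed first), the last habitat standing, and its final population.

Closure order: Dunmere, Greywater, Hollowpine
Last habitat: Elkhorn with 73 animals

Round 1: Dunmere=25 Elkhorn=10 Greywater=20 Hollowpine=18 → close Dunmere (overflow 17)
  25÷3 = 8 each, +1 to first 1
Round 2: Elkhorn=19 Greywater=28 Hollowpine=26 → close Greywater (overflow 19)
  28÷2 = 14 each, +1 to first 0
Round 3: Elkhorn=33 Hollowpine=40 → close Hollowpine (overflow 27)
  40÷1 = 40 each, +1 to first 0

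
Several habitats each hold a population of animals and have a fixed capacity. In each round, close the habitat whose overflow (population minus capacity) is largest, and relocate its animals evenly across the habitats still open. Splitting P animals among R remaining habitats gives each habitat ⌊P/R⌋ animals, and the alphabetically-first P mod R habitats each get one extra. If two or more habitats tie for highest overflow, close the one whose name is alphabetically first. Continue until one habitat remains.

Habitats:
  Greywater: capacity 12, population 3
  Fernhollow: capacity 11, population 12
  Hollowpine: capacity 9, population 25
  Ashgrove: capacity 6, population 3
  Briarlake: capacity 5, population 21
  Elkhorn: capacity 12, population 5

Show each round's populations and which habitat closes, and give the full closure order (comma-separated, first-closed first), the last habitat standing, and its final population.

Round 1: Ashgrove=3 Briarlake=21 Elkhorn=5 Fernhollow=12 Greywater=3 Hollowpine=25 → close Briarlake (overflow 16)
  21÷5 = 4 each, +1 to first 1
Round 2: Ashgrove=8 Elkhorn=9 Fernhollow=16 Greywater=7 Hollowpine=29 → close Hollowpine (overflow 20)
  29÷4 = 7 each, +1 to first 1
Round 3: Ashgrove=16 Elkhorn=16 Fernhollow=23 Greywater=14 → close Fernhollow (overflow 12)
  23÷3 = 7 each, +1 to first 2
Round 4: Ashgrove=24 Elkhorn=24 Greywater=21 → close Ashgrove (overflow 18)
  24÷2 = 12 each, +1 to first 0
Round 5: Elkhorn=36 Greywater=33 → close Elkhorn (overflow 24)
  36÷1 = 36 each, +1 to first 0

Closure order: Briarlake, Hollowpine, Fernhollow, Ashgrove, Elkhorn
Last habitat: Greywater with 69 animals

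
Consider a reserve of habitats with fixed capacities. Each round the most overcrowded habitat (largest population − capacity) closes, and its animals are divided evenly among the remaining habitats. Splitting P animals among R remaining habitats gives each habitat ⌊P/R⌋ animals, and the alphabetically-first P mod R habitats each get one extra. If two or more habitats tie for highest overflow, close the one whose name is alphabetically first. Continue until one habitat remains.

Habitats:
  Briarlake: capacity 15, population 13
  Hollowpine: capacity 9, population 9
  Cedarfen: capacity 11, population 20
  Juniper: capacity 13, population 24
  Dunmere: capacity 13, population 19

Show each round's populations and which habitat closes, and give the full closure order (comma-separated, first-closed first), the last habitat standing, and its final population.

Round 1: Briarlake=13 Cedarfen=20 Dunmere=19 Hollowpine=9 Juniper=24 → close Juniper (overflow 11)
  24÷4 = 6 each, +1 to first 0
Round 2: Briarlake=19 Cedarfen=26 Dunmere=25 Hollowpine=15 → close Cedarfen (overflow 15)
  26÷3 = 8 each, +1 to first 2
Round 3: Briarlake=28 Dunmere=34 Hollowpine=23 → close Dunmere (overflow 21)
  34÷2 = 17 each, +1 to first 0
Round 4: Briarlake=45 Hollowpine=40 → close Hollowpine (overflow 31)
  40÷1 = 40 each, +1 to first 0

Closure order: Juniper, Cedarfen, Dunmere, Hollowpine
Last habitat: Briarlake with 85 animals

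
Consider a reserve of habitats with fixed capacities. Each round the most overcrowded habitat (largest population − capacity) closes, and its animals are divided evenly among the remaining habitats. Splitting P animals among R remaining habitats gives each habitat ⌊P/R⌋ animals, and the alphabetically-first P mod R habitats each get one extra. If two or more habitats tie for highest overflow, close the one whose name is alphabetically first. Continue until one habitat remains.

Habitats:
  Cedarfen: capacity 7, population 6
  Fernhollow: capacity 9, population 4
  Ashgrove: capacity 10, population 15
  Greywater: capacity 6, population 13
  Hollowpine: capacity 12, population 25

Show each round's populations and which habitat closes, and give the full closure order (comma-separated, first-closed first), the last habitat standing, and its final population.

Round 1: Ashgrove=15 Cedarfen=6 Fernhollow=4 Greywater=13 Hollowpine=25 → close Hollowpine (overflow 13)
  25÷4 = 6 each, +1 to first 1
Round 2: Ashgrove=22 Cedarfen=12 Fernhollow=10 Greywater=19 → close Greywater (overflow 13)
  19÷3 = 6 each, +1 to first 1
Round 3: Ashgrove=29 Cedarfen=18 Fernhollow=16 → close Ashgrove (overflow 19)
  29÷2 = 14 each, +1 to first 1
Round 4: Cedarfen=33 Fernhollow=30 → close Cedarfen (overflow 26)
  33÷1 = 33 each, +1 to first 0

Closure order: Hollowpine, Greywater, Ashgrove, Cedarfen
Last habitat: Fernhollow with 63 animals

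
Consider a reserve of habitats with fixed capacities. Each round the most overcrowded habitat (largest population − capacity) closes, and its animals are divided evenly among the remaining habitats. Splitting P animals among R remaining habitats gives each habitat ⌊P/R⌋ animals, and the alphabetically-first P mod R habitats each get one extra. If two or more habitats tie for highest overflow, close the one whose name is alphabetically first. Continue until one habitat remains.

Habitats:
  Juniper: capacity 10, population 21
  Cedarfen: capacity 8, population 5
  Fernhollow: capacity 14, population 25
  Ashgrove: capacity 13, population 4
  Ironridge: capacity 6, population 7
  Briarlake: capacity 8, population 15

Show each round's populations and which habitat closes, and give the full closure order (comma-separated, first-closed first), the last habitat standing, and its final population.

Round 1: Ashgrove=4 Briarlake=15 Cedarfen=5 Fernhollow=25 Ironridge=7 Juniper=21 → close Fernhollow (overflow 11)
  25÷5 = 5 each, +1 to first 0
Round 2: Ashgrove=9 Briarlake=20 Cedarfen=10 Ironridge=12 Juniper=26 → close Juniper (overflow 16)
  26÷4 = 6 each, +1 to first 2
Round 3: Ashgrove=16 Briarlake=27 Cedarfen=16 Ironridge=18 → close Briarlake (overflow 19)
  27÷3 = 9 each, +1 to first 0
Round 4: Ashgrove=25 Cedarfen=25 Ironridge=27 → close Ironridge (overflow 21)
  27÷2 = 13 each, +1 to first 1
Round 5: Ashgrove=39 Cedarfen=38 → close Cedarfen (overflow 30)
  38÷1 = 38 each, +1 to first 0

Closure order: Fernhollow, Juniper, Briarlake, Ironridge, Cedarfen
Last habitat: Ashgrove with 77 animals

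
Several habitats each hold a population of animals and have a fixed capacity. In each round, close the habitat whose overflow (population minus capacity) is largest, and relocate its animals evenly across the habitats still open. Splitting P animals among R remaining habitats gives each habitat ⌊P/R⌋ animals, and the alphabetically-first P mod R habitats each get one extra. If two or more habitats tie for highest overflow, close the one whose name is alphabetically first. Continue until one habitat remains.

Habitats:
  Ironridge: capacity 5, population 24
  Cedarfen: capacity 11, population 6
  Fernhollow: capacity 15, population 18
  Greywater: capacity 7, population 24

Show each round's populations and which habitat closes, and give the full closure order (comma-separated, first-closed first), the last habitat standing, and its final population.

Round 1: Cedarfen=6 Fernhollow=18 Greywater=24 Ironridge=24 → close Ironridge (overflow 19)
  24÷3 = 8 each, +1 to first 0
Round 2: Cedarfen=14 Fernhollow=26 Greywater=32 → close Greywater (overflow 25)
  32÷2 = 16 each, +1 to first 0
Round 3: Cedarfen=30 Fernhollow=42 → close Fernhollow (overflow 27)
  42÷1 = 42 each, +1 to first 0

Closure order: Ironridge, Greywater, Fernhollow
Last habitat: Cedarfen with 72 animals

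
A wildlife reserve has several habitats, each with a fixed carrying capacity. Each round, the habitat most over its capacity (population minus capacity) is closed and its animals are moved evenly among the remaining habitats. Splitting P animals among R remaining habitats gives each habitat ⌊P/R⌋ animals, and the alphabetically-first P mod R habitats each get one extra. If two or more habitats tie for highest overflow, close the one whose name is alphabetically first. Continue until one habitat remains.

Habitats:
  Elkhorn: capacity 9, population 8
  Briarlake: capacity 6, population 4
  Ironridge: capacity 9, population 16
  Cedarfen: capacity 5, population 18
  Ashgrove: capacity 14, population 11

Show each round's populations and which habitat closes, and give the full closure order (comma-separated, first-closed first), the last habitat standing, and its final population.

Round 1: Ashgrove=11 Briarlake=4 Cedarfen=18 Elkhorn=8 Ironridge=16 → close Cedarfen (overflow 13)
  18÷4 = 4 each, +1 to first 2
Round 2: Ashgrove=16 Briarlake=9 Elkhorn=12 Ironridge=20 → close Ironridge (overflow 11)
  20÷3 = 6 each, +1 to first 2
Round 3: Ashgrove=23 Briarlake=16 Elkhorn=18 → close Briarlake (overflow 10)
  16÷2 = 8 each, +1 to first 0
Round 4: Ashgrove=31 Elkhorn=26 → close Ashgrove (overflow 17)
  31÷1 = 31 each, +1 to first 0

Closure order: Cedarfen, Ironridge, Briarlake, Ashgrove
Last habitat: Elkhorn with 57 animals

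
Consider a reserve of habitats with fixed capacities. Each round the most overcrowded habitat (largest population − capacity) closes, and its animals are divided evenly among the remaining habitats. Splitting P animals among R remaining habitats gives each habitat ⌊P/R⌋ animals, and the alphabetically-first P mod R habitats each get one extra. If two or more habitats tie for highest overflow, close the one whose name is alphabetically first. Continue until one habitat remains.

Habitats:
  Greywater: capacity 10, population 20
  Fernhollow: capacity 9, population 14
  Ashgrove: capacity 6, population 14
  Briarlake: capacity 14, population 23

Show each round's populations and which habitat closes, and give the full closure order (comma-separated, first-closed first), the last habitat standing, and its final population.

Round 1: Ashgrove=14 Briarlake=23 Fernhollow=14 Greywater=20 → close Greywater (overflow 10)
  20÷3 = 6 each, +1 to first 2
Round 2: Ashgrove=21 Briarlake=30 Fernhollow=20 → close Briarlake (overflow 16)
  30÷2 = 15 each, +1 to first 0
Round 3: Ashgrove=36 Fernhollow=35 → close Ashgrove (overflow 30)
  36÷1 = 36 each, +1 to first 0

Closure order: Greywater, Briarlake, Ashgrove
Last habitat: Fernhollow with 71 animals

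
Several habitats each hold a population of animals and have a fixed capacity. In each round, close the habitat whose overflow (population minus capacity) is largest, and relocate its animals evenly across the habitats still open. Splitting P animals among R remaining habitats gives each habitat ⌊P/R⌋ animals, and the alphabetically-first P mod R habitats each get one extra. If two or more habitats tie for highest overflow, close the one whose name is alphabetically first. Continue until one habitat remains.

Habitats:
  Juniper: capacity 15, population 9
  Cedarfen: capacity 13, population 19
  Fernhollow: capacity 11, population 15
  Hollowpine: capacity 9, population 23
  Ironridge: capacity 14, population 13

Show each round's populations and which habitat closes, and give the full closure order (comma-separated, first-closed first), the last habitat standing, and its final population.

Closure order: Hollowpine, Cedarfen, Fernhollow, Ironridge
Last habitat: Juniper with 79 animals

Round 1: Cedarfen=19 Fernhollow=15 Hollowpine=23 Ironridge=13 Juniper=9 → close Hollowpine (overflow 14)
  23÷4 = 5 each, +1 to first 3
Round 2: Cedarfen=25 Fernhollow=21 Ironridge=19 Juniper=14 → close Cedarfen (overflow 12)
  25÷3 = 8 each, +1 to first 1
Round 3: Fernhollow=30 Ironridge=27 Juniper=22 → close Fernhollow (overflow 19)
  30÷2 = 15 each, +1 to first 0
Round 4: Ironridge=42 Juniper=37 → close Ironridge (overflow 28)
  42÷1 = 42 each, +1 to first 0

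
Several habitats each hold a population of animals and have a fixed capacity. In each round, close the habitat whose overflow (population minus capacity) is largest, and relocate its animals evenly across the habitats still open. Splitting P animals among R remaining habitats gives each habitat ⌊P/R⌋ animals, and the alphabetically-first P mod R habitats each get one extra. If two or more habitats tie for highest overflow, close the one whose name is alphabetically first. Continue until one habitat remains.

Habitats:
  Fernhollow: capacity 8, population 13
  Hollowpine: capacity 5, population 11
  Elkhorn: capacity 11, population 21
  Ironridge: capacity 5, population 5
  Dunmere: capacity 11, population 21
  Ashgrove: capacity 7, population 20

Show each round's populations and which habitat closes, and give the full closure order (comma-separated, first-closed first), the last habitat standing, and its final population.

Closure order: Ashgrove, Dunmere, Elkhorn, Hollowpine, Fernhollow
Last habitat: Ironridge with 91 animals

Round 1: Ashgrove=20 Dunmere=21 Elkhorn=21 Fernhollow=13 Hollowpine=11 Ironridge=5 → close Ashgrove (overflow 13)
  20÷5 = 4 each, +1 to first 0
Round 2: Dunmere=25 Elkhorn=25 Fernhollow=17 Hollowpine=15 Ironridge=9 → close Dunmere (overflow 14)
  25÷4 = 6 each, +1 to first 1
Round 3: Elkhorn=32 Fernhollow=23 Hollowpine=21 Ironridge=15 → close Elkhorn (overflow 21)
  32÷3 = 10 each, +1 to first 2
Round 4: Fernhollow=34 Hollowpine=32 Ironridge=25 → close Hollowpine (overflow 27)
  32÷2 = 16 each, +1 to first 0
Round 5: Fernhollow=50 Ironridge=41 → close Fernhollow (overflow 42)
  50÷1 = 50 each, +1 to first 0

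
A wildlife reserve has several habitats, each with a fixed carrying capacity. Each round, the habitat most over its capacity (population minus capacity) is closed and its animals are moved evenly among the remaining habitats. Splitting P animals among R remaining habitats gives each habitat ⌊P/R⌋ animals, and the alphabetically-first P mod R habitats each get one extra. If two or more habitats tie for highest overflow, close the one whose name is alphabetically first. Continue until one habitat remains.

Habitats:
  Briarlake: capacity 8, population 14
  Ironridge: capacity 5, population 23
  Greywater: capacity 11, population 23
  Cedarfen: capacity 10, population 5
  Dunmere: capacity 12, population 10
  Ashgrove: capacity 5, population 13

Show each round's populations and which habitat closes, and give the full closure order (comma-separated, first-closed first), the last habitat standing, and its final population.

Closure order: Ironridge, Greywater, Ashgrove, Briarlake, Cedarfen
Last habitat: Dunmere with 88 animals

Round 1: Ashgrove=13 Briarlake=14 Cedarfen=5 Dunmere=10 Greywater=23 Ironridge=23 → close Ironridge (overflow 18)
  23÷5 = 4 each, +1 to first 3
Round 2: Ashgrove=18 Briarlake=19 Cedarfen=10 Dunmere=14 Greywater=27 → close Greywater (overflow 16)
  27÷4 = 6 each, +1 to first 3
Round 3: Ashgrove=25 Briarlake=26 Cedarfen=17 Dunmere=20 → close Ashgrove (overflow 20)
  25÷3 = 8 each, +1 to first 1
Round 4: Briarlake=35 Cedarfen=25 Dunmere=28 → close Briarlake (overflow 27)
  35÷2 = 17 each, +1 to first 1
Round 5: Cedarfen=43 Dunmere=45 → close Cedarfen (overflow 33)
  43÷1 = 43 each, +1 to first 0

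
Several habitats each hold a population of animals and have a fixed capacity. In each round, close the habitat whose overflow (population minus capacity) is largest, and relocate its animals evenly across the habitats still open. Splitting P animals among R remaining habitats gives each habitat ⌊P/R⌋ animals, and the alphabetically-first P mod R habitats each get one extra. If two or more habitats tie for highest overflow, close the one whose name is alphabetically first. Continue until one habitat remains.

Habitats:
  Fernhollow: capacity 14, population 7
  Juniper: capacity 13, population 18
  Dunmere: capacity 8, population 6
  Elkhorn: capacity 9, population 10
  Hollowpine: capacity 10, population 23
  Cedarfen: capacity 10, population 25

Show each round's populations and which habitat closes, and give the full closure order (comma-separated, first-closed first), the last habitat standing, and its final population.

Closure order: Cedarfen, Hollowpine, Juniper, Elkhorn, Dunmere
Last habitat: Fernhollow with 89 animals

Round 1: Cedarfen=25 Dunmere=6 Elkhorn=10 Fernhollow=7 Hollowpine=23 Juniper=18 → close Cedarfen (overflow 15)
  25÷5 = 5 each, +1 to first 0
Round 2: Dunmere=11 Elkhorn=15 Fernhollow=12 Hollowpine=28 Juniper=23 → close Hollowpine (overflow 18)
  28÷4 = 7 each, +1 to first 0
Round 3: Dunmere=18 Elkhorn=22 Fernhollow=19 Juniper=30 → close Juniper (overflow 17)
  30÷3 = 10 each, +1 to first 0
Round 4: Dunmere=28 Elkhorn=32 Fernhollow=29 → close Elkhorn (overflow 23)
  32÷2 = 16 each, +1 to first 0
Round 5: Dunmere=44 Fernhollow=45 → close Dunmere (overflow 36)
  44÷1 = 44 each, +1 to first 0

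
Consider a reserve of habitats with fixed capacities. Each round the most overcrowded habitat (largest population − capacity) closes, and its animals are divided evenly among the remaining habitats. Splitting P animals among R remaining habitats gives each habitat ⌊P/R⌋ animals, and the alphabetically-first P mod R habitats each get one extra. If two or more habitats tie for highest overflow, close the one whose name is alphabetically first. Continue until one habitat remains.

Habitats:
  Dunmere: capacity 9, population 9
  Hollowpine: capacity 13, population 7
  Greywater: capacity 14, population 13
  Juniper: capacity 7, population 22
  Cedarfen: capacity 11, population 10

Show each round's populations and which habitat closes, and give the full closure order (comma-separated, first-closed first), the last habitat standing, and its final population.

Round 1: Cedarfen=10 Dunmere=9 Greywater=13 Hollowpine=7 Juniper=22 → close Juniper (overflow 15)
  22÷4 = 5 each, +1 to first 2
Round 2: Cedarfen=16 Dunmere=15 Greywater=18 Hollowpine=12 → close Dunmere (overflow 6)
  15÷3 = 5 each, +1 to first 0
Round 3: Cedarfen=21 Greywater=23 Hollowpine=17 → close Cedarfen (overflow 10)
  21÷2 = 10 each, +1 to first 1
Round 4: Greywater=34 Hollowpine=27 → close Greywater (overflow 20)
  34÷1 = 34 each, +1 to first 0

Closure order: Juniper, Dunmere, Cedarfen, Greywater
Last habitat: Hollowpine with 61 animals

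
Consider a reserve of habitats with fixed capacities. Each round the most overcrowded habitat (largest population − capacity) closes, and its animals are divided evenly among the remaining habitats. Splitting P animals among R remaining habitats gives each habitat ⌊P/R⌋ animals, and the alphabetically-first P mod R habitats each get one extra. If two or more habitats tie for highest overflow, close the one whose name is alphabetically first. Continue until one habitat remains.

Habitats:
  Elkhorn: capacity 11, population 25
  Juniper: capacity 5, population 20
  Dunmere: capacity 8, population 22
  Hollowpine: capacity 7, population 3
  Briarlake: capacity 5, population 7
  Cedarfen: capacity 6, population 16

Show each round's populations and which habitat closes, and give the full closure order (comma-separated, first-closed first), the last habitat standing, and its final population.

Closure order: Juniper, Dunmere, Elkhorn, Cedarfen, Briarlake
Last habitat: Hollowpine with 93 animals

Round 1: Briarlake=7 Cedarfen=16 Dunmere=22 Elkhorn=25 Hollowpine=3 Juniper=20 → close Juniper (overflow 15)
  20÷5 = 4 each, +1 to first 0
Round 2: Briarlake=11 Cedarfen=20 Dunmere=26 Elkhorn=29 Hollowpine=7 → close Dunmere (overflow 18)
  26÷4 = 6 each, +1 to first 2
Round 3: Briarlake=18 Cedarfen=27 Elkhorn=35 Hollowpine=13 → close Elkhorn (overflow 24)
  35÷3 = 11 each, +1 to first 2
Round 4: Briarlake=30 Cedarfen=39 Hollowpine=24 → close Cedarfen (overflow 33)
  39÷2 = 19 each, +1 to first 1
Round 5: Briarlake=50 Hollowpine=43 → close Briarlake (overflow 45)
  50÷1 = 50 each, +1 to first 0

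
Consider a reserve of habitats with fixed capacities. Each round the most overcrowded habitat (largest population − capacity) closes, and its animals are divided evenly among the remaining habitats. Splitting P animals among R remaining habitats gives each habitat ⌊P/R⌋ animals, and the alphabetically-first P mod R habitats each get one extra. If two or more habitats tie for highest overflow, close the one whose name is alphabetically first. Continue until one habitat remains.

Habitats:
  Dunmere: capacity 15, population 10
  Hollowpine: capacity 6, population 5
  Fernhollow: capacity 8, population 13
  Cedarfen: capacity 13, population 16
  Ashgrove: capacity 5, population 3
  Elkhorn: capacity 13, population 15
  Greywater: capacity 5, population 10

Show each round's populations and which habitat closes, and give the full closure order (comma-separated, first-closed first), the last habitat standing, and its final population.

Round 1: Ashgrove=3 Cedarfen=16 Dunmere=10 Elkhorn=15 Fernhollow=13 Greywater=10 Hollowpine=5 → close Fernhollow (overflow 5)
  13÷6 = 2 each, +1 to first 1
Round 2: Ashgrove=6 Cedarfen=18 Dunmere=12 Elkhorn=17 Greywater=12 Hollowpine=7 → close Greywater (overflow 7)
  12÷5 = 2 each, +1 to first 2
Round 3: Ashgrove=9 Cedarfen=21 Dunmere=14 Elkhorn=19 Hollowpine=9 → close Cedarfen (overflow 8)
  21÷4 = 5 each, +1 to first 1
Round 4: Ashgrove=15 Dunmere=19 Elkhorn=24 Hollowpine=14 → close Elkhorn (overflow 11)
  24÷3 = 8 each, +1 to first 0
Round 5: Ashgrove=23 Dunmere=27 Hollowpine=22 → close Ashgrove (overflow 18)
  23÷2 = 11 each, +1 to first 1
Round 6: Dunmere=39 Hollowpine=33 → close Hollowpine (overflow 27)
  33÷1 = 33 each, +1 to first 0

Closure order: Fernhollow, Greywater, Cedarfen, Elkhorn, Ashgrove, Hollowpine
Last habitat: Dunmere with 72 animals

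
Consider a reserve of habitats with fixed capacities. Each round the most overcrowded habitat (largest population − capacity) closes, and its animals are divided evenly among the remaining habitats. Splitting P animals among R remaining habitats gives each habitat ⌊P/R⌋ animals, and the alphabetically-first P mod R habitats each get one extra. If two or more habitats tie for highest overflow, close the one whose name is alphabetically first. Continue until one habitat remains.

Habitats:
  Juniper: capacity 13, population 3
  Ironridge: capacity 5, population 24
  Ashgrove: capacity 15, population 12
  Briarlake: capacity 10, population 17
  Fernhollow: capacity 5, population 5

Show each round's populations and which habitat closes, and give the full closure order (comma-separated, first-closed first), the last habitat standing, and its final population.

Closure order: Ironridge, Briarlake, Fernhollow, Ashgrove
Last habitat: Juniper with 61 animals

Round 1: Ashgrove=12 Briarlake=17 Fernhollow=5 Ironridge=24 Juniper=3 → close Ironridge (overflow 19)
  24÷4 = 6 each, +1 to first 0
Round 2: Ashgrove=18 Briarlake=23 Fernhollow=11 Juniper=9 → close Briarlake (overflow 13)
  23÷3 = 7 each, +1 to first 2
Round 3: Ashgrove=26 Fernhollow=19 Juniper=16 → close Fernhollow (overflow 14)
  19÷2 = 9 each, +1 to first 1
Round 4: Ashgrove=36 Juniper=25 → close Ashgrove (overflow 21)
  36÷1 = 36 each, +1 to first 0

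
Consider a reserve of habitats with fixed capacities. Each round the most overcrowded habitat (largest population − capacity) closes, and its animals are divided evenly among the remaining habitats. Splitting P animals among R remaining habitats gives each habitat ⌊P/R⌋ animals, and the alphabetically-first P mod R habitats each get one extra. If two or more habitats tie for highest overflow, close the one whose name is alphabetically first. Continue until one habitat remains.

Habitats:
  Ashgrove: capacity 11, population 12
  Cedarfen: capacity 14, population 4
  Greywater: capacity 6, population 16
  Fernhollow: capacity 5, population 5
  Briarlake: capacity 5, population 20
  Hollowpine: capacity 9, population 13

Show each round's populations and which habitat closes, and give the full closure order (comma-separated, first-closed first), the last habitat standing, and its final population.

Closure order: Briarlake, Greywater, Hollowpine, Ashgrove, Fernhollow
Last habitat: Cedarfen with 70 animals

Round 1: Ashgrove=12 Briarlake=20 Cedarfen=4 Fernhollow=5 Greywater=16 Hollowpine=13 → close Briarlake (overflow 15)
  20÷5 = 4 each, +1 to first 0
Round 2: Ashgrove=16 Cedarfen=8 Fernhollow=9 Greywater=20 Hollowpine=17 → close Greywater (overflow 14)
  20÷4 = 5 each, +1 to first 0
Round 3: Ashgrove=21 Cedarfen=13 Fernhollow=14 Hollowpine=22 → close Hollowpine (overflow 13)
  22÷3 = 7 each, +1 to first 1
Round 4: Ashgrove=29 Cedarfen=20 Fernhollow=21 → close Ashgrove (overflow 18)
  29÷2 = 14 each, +1 to first 1
Round 5: Cedarfen=35 Fernhollow=35 → close Fernhollow (overflow 30)
  35÷1 = 35 each, +1 to first 0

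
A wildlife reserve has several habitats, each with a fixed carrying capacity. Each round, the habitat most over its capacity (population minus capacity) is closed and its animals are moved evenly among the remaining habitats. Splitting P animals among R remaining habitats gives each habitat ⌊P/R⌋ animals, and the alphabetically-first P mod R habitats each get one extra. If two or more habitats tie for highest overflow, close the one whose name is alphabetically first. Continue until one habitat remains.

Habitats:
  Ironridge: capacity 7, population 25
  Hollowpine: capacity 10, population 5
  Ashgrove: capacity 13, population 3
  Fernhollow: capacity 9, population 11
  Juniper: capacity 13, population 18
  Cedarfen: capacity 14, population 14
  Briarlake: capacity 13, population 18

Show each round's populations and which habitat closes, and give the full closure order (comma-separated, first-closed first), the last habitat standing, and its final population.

Closure order: Ironridge, Briarlake, Juniper, Cedarfen, Fernhollow, Hollowpine
Last habitat: Ashgrove with 94 animals

Round 1: Ashgrove=3 Briarlake=18 Cedarfen=14 Fernhollow=11 Hollowpine=5 Ironridge=25 Juniper=18 → close Ironridge (overflow 18)
  25÷6 = 4 each, +1 to first 1
Round 2: Ashgrove=8 Briarlake=22 Cedarfen=18 Fernhollow=15 Hollowpine=9 Juniper=22 → close Briarlake (overflow 9)
  22÷5 = 4 each, +1 to first 2
Round 3: Ashgrove=13 Cedarfen=23 Fernhollow=19 Hollowpine=13 Juniper=26 → close Juniper (overflow 13)
  26÷4 = 6 each, +1 to first 2
Round 4: Ashgrove=20 Cedarfen=30 Fernhollow=25 Hollowpine=19 → close Cedarfen (overflow 16)
  30÷3 = 10 each, +1 to first 0
Round 5: Ashgrove=30 Fernhollow=35 Hollowpine=29 → close Fernhollow (overflow 26)
  35÷2 = 17 each, +1 to first 1
Round 6: Ashgrove=48 Hollowpine=46 → close Hollowpine (overflow 36)
  46÷1 = 46 each, +1 to first 0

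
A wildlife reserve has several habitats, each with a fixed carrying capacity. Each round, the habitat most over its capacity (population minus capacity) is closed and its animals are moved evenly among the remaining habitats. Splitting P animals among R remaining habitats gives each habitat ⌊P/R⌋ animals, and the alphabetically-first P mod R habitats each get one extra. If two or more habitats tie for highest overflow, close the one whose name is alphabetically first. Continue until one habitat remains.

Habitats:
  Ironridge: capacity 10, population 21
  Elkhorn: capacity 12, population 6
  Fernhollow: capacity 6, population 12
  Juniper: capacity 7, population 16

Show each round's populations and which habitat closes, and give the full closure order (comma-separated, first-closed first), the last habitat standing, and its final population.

Round 1: Elkhorn=6 Fernhollow=12 Ironridge=21 Juniper=16 → close Ironridge (overflow 11)
  21÷3 = 7 each, +1 to first 0
Round 2: Elkhorn=13 Fernhollow=19 Juniper=23 → close Juniper (overflow 16)
  23÷2 = 11 each, +1 to first 1
Round 3: Elkhorn=25 Fernhollow=30 → close Fernhollow (overflow 24)
  30÷1 = 30 each, +1 to first 0

Closure order: Ironridge, Juniper, Fernhollow
Last habitat: Elkhorn with 55 animals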